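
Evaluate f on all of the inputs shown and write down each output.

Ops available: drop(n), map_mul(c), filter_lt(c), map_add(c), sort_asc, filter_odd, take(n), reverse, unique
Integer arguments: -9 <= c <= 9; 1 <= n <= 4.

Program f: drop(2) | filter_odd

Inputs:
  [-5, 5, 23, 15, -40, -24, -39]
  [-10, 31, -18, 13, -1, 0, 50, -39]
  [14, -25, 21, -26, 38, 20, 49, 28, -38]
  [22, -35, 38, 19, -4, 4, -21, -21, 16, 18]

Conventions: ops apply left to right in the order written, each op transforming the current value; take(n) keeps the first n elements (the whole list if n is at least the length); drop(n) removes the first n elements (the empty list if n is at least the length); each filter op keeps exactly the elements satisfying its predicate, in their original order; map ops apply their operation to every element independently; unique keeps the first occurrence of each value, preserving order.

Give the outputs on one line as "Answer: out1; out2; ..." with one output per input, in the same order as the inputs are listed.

[23, 15, -39]; [13, -1, -39]; [21, 49]; [19, -21, -21]

Execution, op by op:
  [-5, 5, 23, 15, -40, -24, -39] -> [23, 15, -40, -24, -39] -> [23, 15, -39]
  [-10, 31, -18, 13, -1, 0, 50, -39] -> [-18, 13, -1, 0, 50, -39] -> [13, -1, -39]
  [14, -25, 21, -26, 38, 20, 49, 28, -38] -> [21, -26, 38, 20, 49, 28, -38] -> [21, 49]
  [22, -35, 38, 19, -4, 4, -21, -21, 16, 18] -> [38, 19, -4, 4, -21, -21, 16, 18] -> [19, -21, -21]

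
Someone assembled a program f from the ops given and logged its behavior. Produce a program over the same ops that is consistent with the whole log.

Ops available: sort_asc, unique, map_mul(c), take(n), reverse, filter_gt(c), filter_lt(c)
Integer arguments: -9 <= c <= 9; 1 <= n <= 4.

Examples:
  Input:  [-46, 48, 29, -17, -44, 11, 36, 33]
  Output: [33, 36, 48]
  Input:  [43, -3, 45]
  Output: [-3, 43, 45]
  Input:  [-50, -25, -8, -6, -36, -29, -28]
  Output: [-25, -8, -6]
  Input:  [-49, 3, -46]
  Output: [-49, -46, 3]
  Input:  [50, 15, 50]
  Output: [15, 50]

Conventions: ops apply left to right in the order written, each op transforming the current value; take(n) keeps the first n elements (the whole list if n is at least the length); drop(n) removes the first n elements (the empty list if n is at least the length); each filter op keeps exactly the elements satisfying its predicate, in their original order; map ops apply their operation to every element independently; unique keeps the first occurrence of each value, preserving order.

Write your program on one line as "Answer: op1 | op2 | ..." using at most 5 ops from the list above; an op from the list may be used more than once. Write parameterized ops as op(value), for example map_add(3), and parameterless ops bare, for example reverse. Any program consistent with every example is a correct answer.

unique | sort_asc | reverse | take(3) | sort_asc

Check, running the answer program on each example:
  [-46, 48, 29, -17, -44, 11, 36, 33] -> [-46, 48, 29, -17, -44, 11, 36, 33] -> [-46, -44, -17, 11, 29, 33, 36, 48] -> [48, 36, 33, 29, 11, -17, -44, -46] -> [48, 36, 33] -> [33, 36, 48]
  [43, -3, 45] -> [43, -3, 45] -> [-3, 43, 45] -> [45, 43, -3] -> [45, 43, -3] -> [-3, 43, 45]
  [-50, -25, -8, -6, -36, -29, -28] -> [-50, -25, -8, -6, -36, -29, -28] -> [-50, -36, -29, -28, -25, -8, -6] -> [-6, -8, -25, -28, -29, -36, -50] -> [-6, -8, -25] -> [-25, -8, -6]
  [-49, 3, -46] -> [-49, 3, -46] -> [-49, -46, 3] -> [3, -46, -49] -> [3, -46, -49] -> [-49, -46, 3]
  [50, 15, 50] -> [50, 15] -> [15, 50] -> [50, 15] -> [50, 15] -> [15, 50]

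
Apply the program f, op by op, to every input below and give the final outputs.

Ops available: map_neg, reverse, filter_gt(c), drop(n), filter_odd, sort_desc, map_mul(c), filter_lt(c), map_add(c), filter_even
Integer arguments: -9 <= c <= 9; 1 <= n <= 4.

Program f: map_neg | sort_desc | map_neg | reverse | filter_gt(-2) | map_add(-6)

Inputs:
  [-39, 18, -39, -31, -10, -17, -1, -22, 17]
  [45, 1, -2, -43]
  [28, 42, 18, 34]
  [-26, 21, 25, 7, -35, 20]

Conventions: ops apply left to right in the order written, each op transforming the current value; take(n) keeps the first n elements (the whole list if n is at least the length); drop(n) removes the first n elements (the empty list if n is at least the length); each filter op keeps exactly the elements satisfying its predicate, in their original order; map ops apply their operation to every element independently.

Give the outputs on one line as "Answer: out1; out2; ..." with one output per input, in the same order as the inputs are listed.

[12, 11, -7]; [39, -5]; [36, 28, 22, 12]; [19, 15, 14, 1]

Execution, op by op:
  [-39, 18, -39, -31, -10, -17, -1, -22, 17] -> [39, -18, 39, 31, 10, 17, 1, 22, -17] -> [39, 39, 31, 22, 17, 10, 1, -17, -18] -> [-39, -39, -31, -22, -17, -10, -1, 17, 18] -> [18, 17, -1, -10, -17, -22, -31, -39, -39] -> [18, 17, -1] -> [12, 11, -7]
  [45, 1, -2, -43] -> [-45, -1, 2, 43] -> [43, 2, -1, -45] -> [-43, -2, 1, 45] -> [45, 1, -2, -43] -> [45, 1] -> [39, -5]
  [28, 42, 18, 34] -> [-28, -42, -18, -34] -> [-18, -28, -34, -42] -> [18, 28, 34, 42] -> [42, 34, 28, 18] -> [42, 34, 28, 18] -> [36, 28, 22, 12]
  [-26, 21, 25, 7, -35, 20] -> [26, -21, -25, -7, 35, -20] -> [35, 26, -7, -20, -21, -25] -> [-35, -26, 7, 20, 21, 25] -> [25, 21, 20, 7, -26, -35] -> [25, 21, 20, 7] -> [19, 15, 14, 1]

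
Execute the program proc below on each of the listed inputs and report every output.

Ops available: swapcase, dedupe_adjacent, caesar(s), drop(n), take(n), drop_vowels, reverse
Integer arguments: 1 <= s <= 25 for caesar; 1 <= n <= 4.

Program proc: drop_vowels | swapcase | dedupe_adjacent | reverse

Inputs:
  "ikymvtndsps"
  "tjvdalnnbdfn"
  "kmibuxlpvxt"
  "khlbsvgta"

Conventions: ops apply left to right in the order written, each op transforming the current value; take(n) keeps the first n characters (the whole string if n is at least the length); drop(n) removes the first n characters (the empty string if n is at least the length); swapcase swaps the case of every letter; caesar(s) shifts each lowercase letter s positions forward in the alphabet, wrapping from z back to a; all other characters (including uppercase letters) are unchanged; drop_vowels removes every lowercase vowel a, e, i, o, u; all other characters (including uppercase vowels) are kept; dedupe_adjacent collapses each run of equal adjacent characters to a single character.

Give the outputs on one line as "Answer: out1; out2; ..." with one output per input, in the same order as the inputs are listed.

Execution, op by op:
  "ikymvtndsps" -> "kymvtndsps" -> "KYMVTNDSPS" -> "KYMVTNDSPS" -> "SPSDNTVMYK"
  "tjvdalnnbdfn" -> "tjvdlnnbdfn" -> "TJVDLNNBDFN" -> "TJVDLNBDFN" -> "NFDBNLDVJT"
  "kmibuxlpvxt" -> "kmbxlpvxt" -> "KMBXLPVXT" -> "KMBXLPVXT" -> "TXVPLXBMK"
  "khlbsvgta" -> "khlbsvgt" -> "KHLBSVGT" -> "KHLBSVGT" -> "TGVSBLHK"

"SPSDNTVMYK"; "NFDBNLDVJT"; "TXVPLXBMK"; "TGVSBLHK"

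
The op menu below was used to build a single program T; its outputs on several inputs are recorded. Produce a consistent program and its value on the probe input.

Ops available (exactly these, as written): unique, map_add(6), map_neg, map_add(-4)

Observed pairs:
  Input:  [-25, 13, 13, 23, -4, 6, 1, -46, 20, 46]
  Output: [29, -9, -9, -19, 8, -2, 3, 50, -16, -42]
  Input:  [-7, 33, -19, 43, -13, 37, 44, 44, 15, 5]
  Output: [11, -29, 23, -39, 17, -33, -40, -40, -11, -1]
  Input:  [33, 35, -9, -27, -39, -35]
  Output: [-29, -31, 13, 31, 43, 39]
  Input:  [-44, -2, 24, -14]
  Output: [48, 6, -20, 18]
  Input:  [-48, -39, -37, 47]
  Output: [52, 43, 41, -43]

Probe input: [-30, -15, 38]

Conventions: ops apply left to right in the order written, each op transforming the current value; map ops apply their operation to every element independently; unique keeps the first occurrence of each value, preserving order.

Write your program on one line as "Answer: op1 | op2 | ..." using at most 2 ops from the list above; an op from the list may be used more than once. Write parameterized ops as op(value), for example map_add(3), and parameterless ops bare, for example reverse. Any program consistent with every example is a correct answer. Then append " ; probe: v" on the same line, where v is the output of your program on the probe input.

map_add(-4) | map_neg ; probe: [34, 19, -34]

Check, running the answer program on each example:
  [-25, 13, 13, 23, -4, 6, 1, -46, 20, 46] -> [-29, 9, 9, 19, -8, 2, -3, -50, 16, 42] -> [29, -9, -9, -19, 8, -2, 3, 50, -16, -42]
  [-7, 33, -19, 43, -13, 37, 44, 44, 15, 5] -> [-11, 29, -23, 39, -17, 33, 40, 40, 11, 1] -> [11, -29, 23, -39, 17, -33, -40, -40, -11, -1]
  [33, 35, -9, -27, -39, -35] -> [29, 31, -13, -31, -43, -39] -> [-29, -31, 13, 31, 43, 39]
  [-44, -2, 24, -14] -> [-48, -6, 20, -18] -> [48, 6, -20, 18]
  [-48, -39, -37, 47] -> [-52, -43, -41, 43] -> [52, 43, 41, -43]
  probe: [-30, -15, 38] -> [-34, -19, 34] -> [34, 19, -34]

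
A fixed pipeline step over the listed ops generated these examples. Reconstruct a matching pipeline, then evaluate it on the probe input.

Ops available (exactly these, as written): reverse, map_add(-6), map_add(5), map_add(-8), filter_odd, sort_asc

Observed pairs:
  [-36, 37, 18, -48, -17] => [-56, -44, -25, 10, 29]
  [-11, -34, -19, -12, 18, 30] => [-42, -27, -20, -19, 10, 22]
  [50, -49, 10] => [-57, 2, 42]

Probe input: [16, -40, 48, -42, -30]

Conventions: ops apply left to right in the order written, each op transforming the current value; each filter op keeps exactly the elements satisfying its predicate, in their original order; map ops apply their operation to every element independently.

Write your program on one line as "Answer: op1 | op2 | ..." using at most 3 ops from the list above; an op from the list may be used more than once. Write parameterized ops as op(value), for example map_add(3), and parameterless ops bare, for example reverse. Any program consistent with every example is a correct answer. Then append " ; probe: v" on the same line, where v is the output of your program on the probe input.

map_add(-8) | sort_asc ; probe: [-50, -48, -38, 8, 40]

Check, running the answer program on each example:
  [-36, 37, 18, -48, -17] -> [-44, 29, 10, -56, -25] -> [-56, -44, -25, 10, 29]
  [-11, -34, -19, -12, 18, 30] -> [-19, -42, -27, -20, 10, 22] -> [-42, -27, -20, -19, 10, 22]
  [50, -49, 10] -> [42, -57, 2] -> [-57, 2, 42]
  probe: [16, -40, 48, -42, -30] -> [8, -48, 40, -50, -38] -> [-50, -48, -38, 8, 40]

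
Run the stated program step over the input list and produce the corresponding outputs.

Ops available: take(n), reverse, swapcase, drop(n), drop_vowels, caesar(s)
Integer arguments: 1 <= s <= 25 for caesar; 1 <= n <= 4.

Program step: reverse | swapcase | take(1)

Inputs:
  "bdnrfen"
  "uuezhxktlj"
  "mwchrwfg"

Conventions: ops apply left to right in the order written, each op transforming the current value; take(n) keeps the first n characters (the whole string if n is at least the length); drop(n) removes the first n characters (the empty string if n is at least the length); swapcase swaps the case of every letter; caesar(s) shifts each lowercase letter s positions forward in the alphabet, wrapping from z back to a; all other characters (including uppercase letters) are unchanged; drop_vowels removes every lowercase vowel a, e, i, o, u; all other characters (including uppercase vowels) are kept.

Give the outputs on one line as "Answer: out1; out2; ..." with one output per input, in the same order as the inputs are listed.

Execution, op by op:
  "bdnrfen" -> "nefrndb" -> "NEFRNDB" -> "N"
  "uuezhxktlj" -> "jltkxhzeuu" -> "JLTKXHZEUU" -> "J"
  "mwchrwfg" -> "gfwrhcwm" -> "GFWRHCWM" -> "G"

"N"; "J"; "G"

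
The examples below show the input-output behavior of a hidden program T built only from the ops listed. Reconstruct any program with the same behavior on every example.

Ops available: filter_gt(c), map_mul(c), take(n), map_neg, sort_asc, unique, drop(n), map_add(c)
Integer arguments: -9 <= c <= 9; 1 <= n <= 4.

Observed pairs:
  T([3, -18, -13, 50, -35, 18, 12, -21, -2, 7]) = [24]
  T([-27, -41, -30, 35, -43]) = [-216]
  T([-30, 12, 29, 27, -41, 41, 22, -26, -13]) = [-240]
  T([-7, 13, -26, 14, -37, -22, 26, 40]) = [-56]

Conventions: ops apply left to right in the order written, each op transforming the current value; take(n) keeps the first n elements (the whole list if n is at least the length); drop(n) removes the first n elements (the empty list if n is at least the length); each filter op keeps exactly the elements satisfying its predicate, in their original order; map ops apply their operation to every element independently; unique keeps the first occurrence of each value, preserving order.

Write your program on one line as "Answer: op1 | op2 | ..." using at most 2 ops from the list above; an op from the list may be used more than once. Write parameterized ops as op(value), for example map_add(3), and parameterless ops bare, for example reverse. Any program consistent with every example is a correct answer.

map_mul(8) | take(1)

Check, running the answer program on each example:
  [3, -18, -13, 50, -35, 18, 12, -21, -2, 7] -> [24, -144, -104, 400, -280, 144, 96, -168, -16, 56] -> [24]
  [-27, -41, -30, 35, -43] -> [-216, -328, -240, 280, -344] -> [-216]
  [-30, 12, 29, 27, -41, 41, 22, -26, -13] -> [-240, 96, 232, 216, -328, 328, 176, -208, -104] -> [-240]
  [-7, 13, -26, 14, -37, -22, 26, 40] -> [-56, 104, -208, 112, -296, -176, 208, 320] -> [-56]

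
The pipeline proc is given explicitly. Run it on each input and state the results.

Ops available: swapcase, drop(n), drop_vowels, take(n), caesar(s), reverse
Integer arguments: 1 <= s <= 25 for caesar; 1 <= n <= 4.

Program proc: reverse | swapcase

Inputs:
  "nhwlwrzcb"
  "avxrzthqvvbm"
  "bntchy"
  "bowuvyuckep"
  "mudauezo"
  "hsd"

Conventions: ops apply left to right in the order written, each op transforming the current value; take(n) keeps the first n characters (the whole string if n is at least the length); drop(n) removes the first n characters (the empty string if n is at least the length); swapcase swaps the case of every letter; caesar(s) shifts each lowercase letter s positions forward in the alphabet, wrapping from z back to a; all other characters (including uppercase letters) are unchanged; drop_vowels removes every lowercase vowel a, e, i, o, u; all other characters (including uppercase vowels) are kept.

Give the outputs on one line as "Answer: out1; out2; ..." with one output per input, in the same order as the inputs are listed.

"BCZRWLWHN"; "MBVVQHTZRXVA"; "YHCTNB"; "PEKCUYVUWOB"; "OZEUADUM"; "DSH"

Execution, op by op:
  "nhwlwrzcb" -> "bczrwlwhn" -> "BCZRWLWHN"
  "avxrzthqvvbm" -> "mbvvqhtzrxva" -> "MBVVQHTZRXVA"
  "bntchy" -> "yhctnb" -> "YHCTNB"
  "bowuvyuckep" -> "pekcuyvuwob" -> "PEKCUYVUWOB"
  "mudauezo" -> "ozeuadum" -> "OZEUADUM"
  "hsd" -> "dsh" -> "DSH"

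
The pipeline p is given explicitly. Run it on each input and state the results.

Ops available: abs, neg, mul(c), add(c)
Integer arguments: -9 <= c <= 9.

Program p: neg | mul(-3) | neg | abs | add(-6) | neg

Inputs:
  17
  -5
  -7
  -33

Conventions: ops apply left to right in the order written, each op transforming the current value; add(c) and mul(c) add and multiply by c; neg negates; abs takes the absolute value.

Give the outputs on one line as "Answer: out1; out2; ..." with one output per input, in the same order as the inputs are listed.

Execution, op by op:
  17 -> -17 -> 51 -> -51 -> 51 -> 45 -> -45
  -5 -> 5 -> -15 -> 15 -> 15 -> 9 -> -9
  -7 -> 7 -> -21 -> 21 -> 21 -> 15 -> -15
  -33 -> 33 -> -99 -> 99 -> 99 -> 93 -> -93

-45; -9; -15; -93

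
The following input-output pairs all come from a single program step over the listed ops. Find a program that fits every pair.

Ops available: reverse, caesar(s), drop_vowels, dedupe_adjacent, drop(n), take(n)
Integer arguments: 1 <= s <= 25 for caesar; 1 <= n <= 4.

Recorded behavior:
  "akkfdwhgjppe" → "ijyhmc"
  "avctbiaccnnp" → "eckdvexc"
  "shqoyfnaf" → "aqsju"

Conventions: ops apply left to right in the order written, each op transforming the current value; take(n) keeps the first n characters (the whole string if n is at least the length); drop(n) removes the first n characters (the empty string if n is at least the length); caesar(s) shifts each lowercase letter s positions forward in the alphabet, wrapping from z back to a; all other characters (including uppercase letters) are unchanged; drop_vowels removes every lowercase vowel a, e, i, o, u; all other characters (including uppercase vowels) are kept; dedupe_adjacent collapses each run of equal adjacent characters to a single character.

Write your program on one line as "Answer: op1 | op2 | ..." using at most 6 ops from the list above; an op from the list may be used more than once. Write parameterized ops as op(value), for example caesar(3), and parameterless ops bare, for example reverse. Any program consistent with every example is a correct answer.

reverse | caesar(17) | drop(4) | drop_vowels | caesar(11) | dedupe_adjacent

Check, running the answer program on each example:
  "akkfdwhgjppe" -> "eppjghwdfkka" -> "vggaxynuwbbr" -> "xynuwbbr" -> "xynwbbr" -> "ijyhmmc" -> "ijyhmc"
  "avctbiaccnnp" -> "pnnccaibtcva" -> "geettrzsktmr" -> "trzsktmr" -> "trzsktmr" -> "eckdvexc" -> "eckdvexc"
  "shqoyfnaf" -> "fanfyoqhs" -> "wrewpfhyj" -> "pfhyj" -> "pfhyj" -> "aqsju" -> "aqsju"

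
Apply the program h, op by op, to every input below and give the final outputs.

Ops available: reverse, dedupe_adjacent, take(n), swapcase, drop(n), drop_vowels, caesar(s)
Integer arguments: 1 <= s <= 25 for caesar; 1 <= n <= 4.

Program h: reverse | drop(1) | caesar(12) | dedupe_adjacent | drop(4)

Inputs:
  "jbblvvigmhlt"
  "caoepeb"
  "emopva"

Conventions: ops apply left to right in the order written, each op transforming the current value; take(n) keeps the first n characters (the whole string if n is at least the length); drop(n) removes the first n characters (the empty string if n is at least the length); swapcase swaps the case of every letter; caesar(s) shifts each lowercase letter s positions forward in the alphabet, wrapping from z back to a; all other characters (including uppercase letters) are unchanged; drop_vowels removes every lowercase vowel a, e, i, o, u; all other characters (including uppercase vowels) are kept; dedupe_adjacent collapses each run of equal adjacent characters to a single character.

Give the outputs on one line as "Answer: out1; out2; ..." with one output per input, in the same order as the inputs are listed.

Execution, op by op:
  "jbblvvigmhlt" -> "tlhmgivvlbbj" -> "lhmgivvlbbj" -> "xtysuhhxnnv" -> "xtysuhxnv" -> "uhxnv"
  "caoepeb" -> "bepeoac" -> "epeoac" -> "qbqamo" -> "qbqamo" -> "mo"
  "emopva" -> "avpome" -> "vpome" -> "hbayq" -> "hbayq" -> "q"

"uhxnv"; "mo"; "q"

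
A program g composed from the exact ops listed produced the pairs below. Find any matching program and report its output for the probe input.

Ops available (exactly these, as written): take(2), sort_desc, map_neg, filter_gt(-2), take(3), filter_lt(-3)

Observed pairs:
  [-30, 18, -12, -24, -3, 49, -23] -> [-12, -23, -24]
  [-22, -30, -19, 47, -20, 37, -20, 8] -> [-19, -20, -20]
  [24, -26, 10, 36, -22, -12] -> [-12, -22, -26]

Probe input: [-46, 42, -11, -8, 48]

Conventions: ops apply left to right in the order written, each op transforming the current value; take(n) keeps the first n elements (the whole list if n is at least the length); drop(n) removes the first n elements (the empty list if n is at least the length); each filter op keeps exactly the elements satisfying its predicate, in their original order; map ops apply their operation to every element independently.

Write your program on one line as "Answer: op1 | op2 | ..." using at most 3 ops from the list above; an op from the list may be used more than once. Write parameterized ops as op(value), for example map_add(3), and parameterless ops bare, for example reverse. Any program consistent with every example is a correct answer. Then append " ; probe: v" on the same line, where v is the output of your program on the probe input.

filter_lt(-3) | sort_desc | take(3) ; probe: [-8, -11, -46]

Check, running the answer program on each example:
  [-30, 18, -12, -24, -3, 49, -23] -> [-30, -12, -24, -23] -> [-12, -23, -24, -30] -> [-12, -23, -24]
  [-22, -30, -19, 47, -20, 37, -20, 8] -> [-22, -30, -19, -20, -20] -> [-19, -20, -20, -22, -30] -> [-19, -20, -20]
  [24, -26, 10, 36, -22, -12] -> [-26, -22, -12] -> [-12, -22, -26] -> [-12, -22, -26]
  probe: [-46, 42, -11, -8, 48] -> [-46, -11, -8] -> [-8, -11, -46] -> [-8, -11, -46]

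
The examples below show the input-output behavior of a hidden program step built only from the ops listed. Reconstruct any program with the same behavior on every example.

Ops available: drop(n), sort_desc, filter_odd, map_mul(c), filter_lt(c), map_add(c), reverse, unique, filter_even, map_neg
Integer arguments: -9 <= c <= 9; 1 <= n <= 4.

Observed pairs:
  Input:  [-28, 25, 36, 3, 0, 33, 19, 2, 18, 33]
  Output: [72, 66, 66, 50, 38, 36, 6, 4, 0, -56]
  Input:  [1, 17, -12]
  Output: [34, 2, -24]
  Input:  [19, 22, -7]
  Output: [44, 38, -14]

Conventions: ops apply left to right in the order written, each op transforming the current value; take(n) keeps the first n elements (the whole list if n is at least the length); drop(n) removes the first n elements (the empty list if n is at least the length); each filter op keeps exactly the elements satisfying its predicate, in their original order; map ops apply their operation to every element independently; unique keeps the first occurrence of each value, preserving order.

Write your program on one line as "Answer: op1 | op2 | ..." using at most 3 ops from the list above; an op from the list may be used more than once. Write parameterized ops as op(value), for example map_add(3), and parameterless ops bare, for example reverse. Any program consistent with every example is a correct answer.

reverse | map_mul(2) | sort_desc

Check, running the answer program on each example:
  [-28, 25, 36, 3, 0, 33, 19, 2, 18, 33] -> [33, 18, 2, 19, 33, 0, 3, 36, 25, -28] -> [66, 36, 4, 38, 66, 0, 6, 72, 50, -56] -> [72, 66, 66, 50, 38, 36, 6, 4, 0, -56]
  [1, 17, -12] -> [-12, 17, 1] -> [-24, 34, 2] -> [34, 2, -24]
  [19, 22, -7] -> [-7, 22, 19] -> [-14, 44, 38] -> [44, 38, -14]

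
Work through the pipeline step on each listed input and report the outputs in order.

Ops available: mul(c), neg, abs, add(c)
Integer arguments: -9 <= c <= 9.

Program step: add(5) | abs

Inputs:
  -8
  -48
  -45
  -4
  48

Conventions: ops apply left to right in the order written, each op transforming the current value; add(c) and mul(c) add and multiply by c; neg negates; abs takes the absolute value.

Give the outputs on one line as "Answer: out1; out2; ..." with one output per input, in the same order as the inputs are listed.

Execution, op by op:
  -8 -> -3 -> 3
  -48 -> -43 -> 43
  -45 -> -40 -> 40
  -4 -> 1 -> 1
  48 -> 53 -> 53

3; 43; 40; 1; 53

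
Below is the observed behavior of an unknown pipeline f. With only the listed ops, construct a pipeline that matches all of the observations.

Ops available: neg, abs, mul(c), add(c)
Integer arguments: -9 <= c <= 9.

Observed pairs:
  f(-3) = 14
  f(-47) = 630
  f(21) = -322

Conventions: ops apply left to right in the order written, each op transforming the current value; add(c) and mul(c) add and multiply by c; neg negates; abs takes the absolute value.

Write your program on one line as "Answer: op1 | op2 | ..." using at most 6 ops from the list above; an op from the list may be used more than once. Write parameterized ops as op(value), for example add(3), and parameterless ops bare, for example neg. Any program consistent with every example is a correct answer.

add(-4) | add(6) | neg | mul(-7) | mul(-2)

Check, running the answer program on each example:
  -3 -> -7 -> -1 -> 1 -> -7 -> 14
  -47 -> -51 -> -45 -> 45 -> -315 -> 630
  21 -> 17 -> 23 -> -23 -> 161 -> -322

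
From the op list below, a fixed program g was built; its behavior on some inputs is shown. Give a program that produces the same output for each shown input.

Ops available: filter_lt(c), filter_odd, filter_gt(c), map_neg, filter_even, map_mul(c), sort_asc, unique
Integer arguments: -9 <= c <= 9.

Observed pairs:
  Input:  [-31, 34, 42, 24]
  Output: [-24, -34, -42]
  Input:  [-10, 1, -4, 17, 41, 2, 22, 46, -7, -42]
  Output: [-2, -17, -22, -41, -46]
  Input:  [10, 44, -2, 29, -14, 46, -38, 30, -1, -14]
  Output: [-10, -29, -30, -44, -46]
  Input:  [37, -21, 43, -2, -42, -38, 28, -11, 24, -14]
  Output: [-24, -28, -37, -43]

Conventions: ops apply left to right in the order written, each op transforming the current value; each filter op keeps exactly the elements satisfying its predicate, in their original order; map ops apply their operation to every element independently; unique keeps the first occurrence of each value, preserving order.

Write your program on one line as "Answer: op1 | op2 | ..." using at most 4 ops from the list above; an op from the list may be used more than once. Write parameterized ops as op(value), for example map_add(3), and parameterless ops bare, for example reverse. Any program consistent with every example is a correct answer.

filter_gt(1) | sort_asc | map_neg

Check, running the answer program on each example:
  [-31, 34, 42, 24] -> [34, 42, 24] -> [24, 34, 42] -> [-24, -34, -42]
  [-10, 1, -4, 17, 41, 2, 22, 46, -7, -42] -> [17, 41, 2, 22, 46] -> [2, 17, 22, 41, 46] -> [-2, -17, -22, -41, -46]
  [10, 44, -2, 29, -14, 46, -38, 30, -1, -14] -> [10, 44, 29, 46, 30] -> [10, 29, 30, 44, 46] -> [-10, -29, -30, -44, -46]
  [37, -21, 43, -2, -42, -38, 28, -11, 24, -14] -> [37, 43, 28, 24] -> [24, 28, 37, 43] -> [-24, -28, -37, -43]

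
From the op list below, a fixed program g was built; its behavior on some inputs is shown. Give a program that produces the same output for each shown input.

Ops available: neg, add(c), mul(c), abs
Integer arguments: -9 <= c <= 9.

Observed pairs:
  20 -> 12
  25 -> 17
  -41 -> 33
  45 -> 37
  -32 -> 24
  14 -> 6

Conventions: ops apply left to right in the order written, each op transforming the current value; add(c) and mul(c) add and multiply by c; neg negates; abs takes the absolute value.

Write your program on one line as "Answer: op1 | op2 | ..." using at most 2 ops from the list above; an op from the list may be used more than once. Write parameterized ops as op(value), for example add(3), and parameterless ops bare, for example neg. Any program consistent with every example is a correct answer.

abs | add(-8)

Check, running the answer program on each example:
  20 -> 20 -> 12
  25 -> 25 -> 17
  -41 -> 41 -> 33
  45 -> 45 -> 37
  -32 -> 32 -> 24
  14 -> 14 -> 6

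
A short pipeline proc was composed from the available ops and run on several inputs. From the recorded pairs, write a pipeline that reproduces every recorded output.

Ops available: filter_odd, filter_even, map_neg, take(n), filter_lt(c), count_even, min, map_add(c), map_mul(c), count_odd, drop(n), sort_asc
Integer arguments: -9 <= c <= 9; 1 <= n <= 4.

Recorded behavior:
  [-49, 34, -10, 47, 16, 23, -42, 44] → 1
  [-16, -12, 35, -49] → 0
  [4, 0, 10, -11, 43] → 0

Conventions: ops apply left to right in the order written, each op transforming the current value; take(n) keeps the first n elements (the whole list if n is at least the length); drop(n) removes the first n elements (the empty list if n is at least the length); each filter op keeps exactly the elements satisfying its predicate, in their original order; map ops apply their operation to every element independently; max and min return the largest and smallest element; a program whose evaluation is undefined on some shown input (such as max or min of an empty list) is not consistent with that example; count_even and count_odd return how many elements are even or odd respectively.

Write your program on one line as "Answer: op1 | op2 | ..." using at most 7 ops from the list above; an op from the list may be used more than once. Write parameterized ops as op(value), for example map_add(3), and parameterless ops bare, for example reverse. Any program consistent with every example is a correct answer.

sort_asc | map_neg | map_add(9) | filter_odd | drop(4) | count_odd

Check, running the answer program on each example:
  [-49, 34, -10, 47, 16, 23, -42, 44] -> [-49, -42, -10, 16, 23, 34, 44, 47] -> [49, 42, 10, -16, -23, -34, -44, -47] -> [58, 51, 19, -7, -14, -25, -35, -38] -> [51, 19, -7, -25, -35] -> [-35] -> 1
  [-16, -12, 35, -49] -> [-49, -16, -12, 35] -> [49, 16, 12, -35] -> [58, 25, 21, -26] -> [25, 21] -> [] -> 0
  [4, 0, 10, -11, 43] -> [-11, 0, 4, 10, 43] -> [11, 0, -4, -10, -43] -> [20, 9, 5, -1, -34] -> [9, 5, -1] -> [] -> 0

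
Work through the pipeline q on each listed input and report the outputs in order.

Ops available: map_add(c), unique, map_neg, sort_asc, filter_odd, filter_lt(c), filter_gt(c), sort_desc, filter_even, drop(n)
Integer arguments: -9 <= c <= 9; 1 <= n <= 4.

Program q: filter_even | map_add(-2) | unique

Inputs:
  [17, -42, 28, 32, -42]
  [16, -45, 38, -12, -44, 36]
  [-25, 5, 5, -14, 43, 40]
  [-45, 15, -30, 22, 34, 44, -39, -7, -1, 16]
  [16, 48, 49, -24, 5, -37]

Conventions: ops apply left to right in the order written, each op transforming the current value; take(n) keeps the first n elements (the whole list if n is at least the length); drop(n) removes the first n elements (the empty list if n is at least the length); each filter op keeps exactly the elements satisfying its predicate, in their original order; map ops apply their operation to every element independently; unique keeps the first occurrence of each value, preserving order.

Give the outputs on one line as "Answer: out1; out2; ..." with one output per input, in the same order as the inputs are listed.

[-44, 26, 30]; [14, 36, -14, -46, 34]; [-16, 38]; [-32, 20, 32, 42, 14]; [14, 46, -26]

Execution, op by op:
  [17, -42, 28, 32, -42] -> [-42, 28, 32, -42] -> [-44, 26, 30, -44] -> [-44, 26, 30]
  [16, -45, 38, -12, -44, 36] -> [16, 38, -12, -44, 36] -> [14, 36, -14, -46, 34] -> [14, 36, -14, -46, 34]
  [-25, 5, 5, -14, 43, 40] -> [-14, 40] -> [-16, 38] -> [-16, 38]
  [-45, 15, -30, 22, 34, 44, -39, -7, -1, 16] -> [-30, 22, 34, 44, 16] -> [-32, 20, 32, 42, 14] -> [-32, 20, 32, 42, 14]
  [16, 48, 49, -24, 5, -37] -> [16, 48, -24] -> [14, 46, -26] -> [14, 46, -26]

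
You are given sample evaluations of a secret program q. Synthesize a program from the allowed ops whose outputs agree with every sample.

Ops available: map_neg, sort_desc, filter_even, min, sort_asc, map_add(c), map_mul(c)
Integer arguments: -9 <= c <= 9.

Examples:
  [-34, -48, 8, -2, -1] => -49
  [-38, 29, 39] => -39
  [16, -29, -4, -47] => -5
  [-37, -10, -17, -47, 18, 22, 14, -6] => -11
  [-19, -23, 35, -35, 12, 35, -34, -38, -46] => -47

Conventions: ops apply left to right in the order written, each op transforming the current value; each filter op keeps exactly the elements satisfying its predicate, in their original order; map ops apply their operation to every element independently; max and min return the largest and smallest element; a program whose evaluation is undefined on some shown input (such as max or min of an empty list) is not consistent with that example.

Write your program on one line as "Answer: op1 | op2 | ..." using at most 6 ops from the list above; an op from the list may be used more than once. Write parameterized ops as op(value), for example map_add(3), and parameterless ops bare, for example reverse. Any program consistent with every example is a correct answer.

map_neg | filter_even | map_neg | sort_desc | map_add(-1) | min

Check, running the answer program on each example:
  [-34, -48, 8, -2, -1] -> [34, 48, -8, 2, 1] -> [34, 48, -8, 2] -> [-34, -48, 8, -2] -> [8, -2, -34, -48] -> [7, -3, -35, -49] -> -49
  [-38, 29, 39] -> [38, -29, -39] -> [38] -> [-38] -> [-38] -> [-39] -> -39
  [16, -29, -4, -47] -> [-16, 29, 4, 47] -> [-16, 4] -> [16, -4] -> [16, -4] -> [15, -5] -> -5
  [-37, -10, -17, -47, 18, 22, 14, -6] -> [37, 10, 17, 47, -18, -22, -14, 6] -> [10, -18, -22, -14, 6] -> [-10, 18, 22, 14, -6] -> [22, 18, 14, -6, -10] -> [21, 17, 13, -7, -11] -> -11
  [-19, -23, 35, -35, 12, 35, -34, -38, -46] -> [19, 23, -35, 35, -12, -35, 34, 38, 46] -> [-12, 34, 38, 46] -> [12, -34, -38, -46] -> [12, -34, -38, -46] -> [11, -35, -39, -47] -> -47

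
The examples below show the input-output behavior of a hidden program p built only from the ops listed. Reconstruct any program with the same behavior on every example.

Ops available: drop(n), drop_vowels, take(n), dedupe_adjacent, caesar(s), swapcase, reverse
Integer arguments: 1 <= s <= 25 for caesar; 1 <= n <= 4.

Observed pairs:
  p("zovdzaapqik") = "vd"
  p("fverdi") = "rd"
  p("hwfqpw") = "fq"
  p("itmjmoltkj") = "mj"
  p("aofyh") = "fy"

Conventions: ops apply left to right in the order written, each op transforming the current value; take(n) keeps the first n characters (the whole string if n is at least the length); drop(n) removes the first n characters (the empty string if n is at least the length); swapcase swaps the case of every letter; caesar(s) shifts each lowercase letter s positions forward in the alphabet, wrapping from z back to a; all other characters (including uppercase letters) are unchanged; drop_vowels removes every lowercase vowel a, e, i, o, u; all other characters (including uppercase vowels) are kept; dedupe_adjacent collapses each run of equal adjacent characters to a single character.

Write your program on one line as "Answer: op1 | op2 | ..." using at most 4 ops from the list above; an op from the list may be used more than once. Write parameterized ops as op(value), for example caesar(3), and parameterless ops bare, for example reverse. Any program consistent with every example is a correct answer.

drop(2) | drop_vowels | take(4) | take(2)

Check, running the answer program on each example:
  "zovdzaapqik" -> "vdzaapqik" -> "vdzpqk" -> "vdzp" -> "vd"
  "fverdi" -> "erdi" -> "rd" -> "rd" -> "rd"
  "hwfqpw" -> "fqpw" -> "fqpw" -> "fqpw" -> "fq"
  "itmjmoltkj" -> "mjmoltkj" -> "mjmltkj" -> "mjml" -> "mj"
  "aofyh" -> "fyh" -> "fyh" -> "fyh" -> "fy"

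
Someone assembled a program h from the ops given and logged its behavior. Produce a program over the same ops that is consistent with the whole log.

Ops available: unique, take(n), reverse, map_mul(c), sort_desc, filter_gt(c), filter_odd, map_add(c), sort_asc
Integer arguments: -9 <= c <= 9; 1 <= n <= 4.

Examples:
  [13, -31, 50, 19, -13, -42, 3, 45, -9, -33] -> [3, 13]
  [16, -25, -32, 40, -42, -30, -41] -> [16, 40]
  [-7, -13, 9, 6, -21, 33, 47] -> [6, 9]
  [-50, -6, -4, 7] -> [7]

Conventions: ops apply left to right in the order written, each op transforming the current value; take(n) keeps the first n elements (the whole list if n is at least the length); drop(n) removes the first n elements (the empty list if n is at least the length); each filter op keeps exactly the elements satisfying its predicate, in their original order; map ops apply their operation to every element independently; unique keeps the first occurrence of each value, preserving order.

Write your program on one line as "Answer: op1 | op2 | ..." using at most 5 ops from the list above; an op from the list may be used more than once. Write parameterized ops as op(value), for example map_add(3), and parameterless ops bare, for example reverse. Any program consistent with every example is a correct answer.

filter_gt(2) | sort_asc | take(4) | take(3) | take(2)

Check, running the answer program on each example:
  [13, -31, 50, 19, -13, -42, 3, 45, -9, -33] -> [13, 50, 19, 3, 45] -> [3, 13, 19, 45, 50] -> [3, 13, 19, 45] -> [3, 13, 19] -> [3, 13]
  [16, -25, -32, 40, -42, -30, -41] -> [16, 40] -> [16, 40] -> [16, 40] -> [16, 40] -> [16, 40]
  [-7, -13, 9, 6, -21, 33, 47] -> [9, 6, 33, 47] -> [6, 9, 33, 47] -> [6, 9, 33, 47] -> [6, 9, 33] -> [6, 9]
  [-50, -6, -4, 7] -> [7] -> [7] -> [7] -> [7] -> [7]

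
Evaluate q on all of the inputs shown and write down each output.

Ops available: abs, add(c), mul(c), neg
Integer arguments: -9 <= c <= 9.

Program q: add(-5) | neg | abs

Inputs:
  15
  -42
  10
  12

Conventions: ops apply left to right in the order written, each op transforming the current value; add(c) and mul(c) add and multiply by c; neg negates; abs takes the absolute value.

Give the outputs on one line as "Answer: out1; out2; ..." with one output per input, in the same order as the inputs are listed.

10; 47; 5; 7

Execution, op by op:
  15 -> 10 -> -10 -> 10
  -42 -> -47 -> 47 -> 47
  10 -> 5 -> -5 -> 5
  12 -> 7 -> -7 -> 7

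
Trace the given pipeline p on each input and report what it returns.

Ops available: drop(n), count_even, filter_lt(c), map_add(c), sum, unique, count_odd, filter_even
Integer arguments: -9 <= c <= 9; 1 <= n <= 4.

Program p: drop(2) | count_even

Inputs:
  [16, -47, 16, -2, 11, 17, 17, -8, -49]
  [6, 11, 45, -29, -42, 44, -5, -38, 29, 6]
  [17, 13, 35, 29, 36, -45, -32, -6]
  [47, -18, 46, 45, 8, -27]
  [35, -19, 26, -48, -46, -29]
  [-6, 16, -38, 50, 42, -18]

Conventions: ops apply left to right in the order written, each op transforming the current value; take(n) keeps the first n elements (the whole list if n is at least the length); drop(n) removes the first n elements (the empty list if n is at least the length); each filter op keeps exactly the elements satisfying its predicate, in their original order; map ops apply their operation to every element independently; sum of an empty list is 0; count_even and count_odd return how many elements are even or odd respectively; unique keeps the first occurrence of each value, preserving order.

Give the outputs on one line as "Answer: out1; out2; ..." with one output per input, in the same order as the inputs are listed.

3; 4; 3; 2; 3; 4

Execution, op by op:
  [16, -47, 16, -2, 11, 17, 17, -8, -49] -> [16, -2, 11, 17, 17, -8, -49] -> 3
  [6, 11, 45, -29, -42, 44, -5, -38, 29, 6] -> [45, -29, -42, 44, -5, -38, 29, 6] -> 4
  [17, 13, 35, 29, 36, -45, -32, -6] -> [35, 29, 36, -45, -32, -6] -> 3
  [47, -18, 46, 45, 8, -27] -> [46, 45, 8, -27] -> 2
  [35, -19, 26, -48, -46, -29] -> [26, -48, -46, -29] -> 3
  [-6, 16, -38, 50, 42, -18] -> [-38, 50, 42, -18] -> 4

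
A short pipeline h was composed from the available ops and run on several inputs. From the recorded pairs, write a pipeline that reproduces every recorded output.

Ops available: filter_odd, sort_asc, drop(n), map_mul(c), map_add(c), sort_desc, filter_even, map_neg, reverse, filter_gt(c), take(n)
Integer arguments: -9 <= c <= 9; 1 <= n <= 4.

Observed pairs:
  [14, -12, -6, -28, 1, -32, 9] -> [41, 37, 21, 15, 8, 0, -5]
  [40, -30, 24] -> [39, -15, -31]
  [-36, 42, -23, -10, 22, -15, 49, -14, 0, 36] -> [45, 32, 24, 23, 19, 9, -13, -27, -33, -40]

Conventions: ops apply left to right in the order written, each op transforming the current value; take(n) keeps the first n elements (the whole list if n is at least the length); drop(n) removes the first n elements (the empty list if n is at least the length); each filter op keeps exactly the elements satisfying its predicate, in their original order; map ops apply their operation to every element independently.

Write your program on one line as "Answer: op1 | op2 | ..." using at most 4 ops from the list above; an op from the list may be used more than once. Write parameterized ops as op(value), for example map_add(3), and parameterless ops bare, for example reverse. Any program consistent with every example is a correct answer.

map_neg | sort_desc | map_add(9)

Check, running the answer program on each example:
  [14, -12, -6, -28, 1, -32, 9] -> [-14, 12, 6, 28, -1, 32, -9] -> [32, 28, 12, 6, -1, -9, -14] -> [41, 37, 21, 15, 8, 0, -5]
  [40, -30, 24] -> [-40, 30, -24] -> [30, -24, -40] -> [39, -15, -31]
  [-36, 42, -23, -10, 22, -15, 49, -14, 0, 36] -> [36, -42, 23, 10, -22, 15, -49, 14, 0, -36] -> [36, 23, 15, 14, 10, 0, -22, -36, -42, -49] -> [45, 32, 24, 23, 19, 9, -13, -27, -33, -40]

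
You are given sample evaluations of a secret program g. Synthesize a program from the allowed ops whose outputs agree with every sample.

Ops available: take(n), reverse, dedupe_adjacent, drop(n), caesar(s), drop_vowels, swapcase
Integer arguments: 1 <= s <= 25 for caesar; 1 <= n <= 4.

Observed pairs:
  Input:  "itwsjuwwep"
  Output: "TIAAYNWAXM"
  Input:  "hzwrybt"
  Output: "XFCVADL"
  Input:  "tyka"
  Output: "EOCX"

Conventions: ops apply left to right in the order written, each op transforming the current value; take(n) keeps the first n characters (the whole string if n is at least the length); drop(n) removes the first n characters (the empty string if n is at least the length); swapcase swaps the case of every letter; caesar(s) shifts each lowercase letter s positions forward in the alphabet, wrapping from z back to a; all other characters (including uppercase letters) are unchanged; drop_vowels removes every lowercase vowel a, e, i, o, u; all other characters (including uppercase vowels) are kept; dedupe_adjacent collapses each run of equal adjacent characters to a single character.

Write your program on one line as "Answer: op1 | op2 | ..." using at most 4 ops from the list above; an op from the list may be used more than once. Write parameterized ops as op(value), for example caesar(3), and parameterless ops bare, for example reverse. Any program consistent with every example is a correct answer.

caesar(4) | swapcase | reverse

Check, running the answer program on each example:
  "itwsjuwwep" -> "mxawnyaait" -> "MXAWNYAAIT" -> "TIAAYNWAXM"
  "hzwrybt" -> "ldavcfx" -> "LDAVCFX" -> "XFCVADL"
  "tyka" -> "xcoe" -> "XCOE" -> "EOCX"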